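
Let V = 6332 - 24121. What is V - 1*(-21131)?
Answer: 3342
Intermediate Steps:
V = -17789
V - 1*(-21131) = -17789 - 1*(-21131) = -17789 + 21131 = 3342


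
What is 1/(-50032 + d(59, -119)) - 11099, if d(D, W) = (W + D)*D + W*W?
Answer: -437422690/39411 ≈ -11099.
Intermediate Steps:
d(D, W) = W² + D*(D + W) (d(D, W) = (D + W)*D + W² = D*(D + W) + W² = W² + D*(D + W))
1/(-50032 + d(59, -119)) - 11099 = 1/(-50032 + (59² + (-119)² + 59*(-119))) - 11099 = 1/(-50032 + (3481 + 14161 - 7021)) - 11099 = 1/(-50032 + 10621) - 11099 = 1/(-39411) - 11099 = -1/39411 - 11099 = -437422690/39411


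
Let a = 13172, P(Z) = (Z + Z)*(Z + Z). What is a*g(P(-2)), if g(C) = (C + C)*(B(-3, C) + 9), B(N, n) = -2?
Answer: 2950528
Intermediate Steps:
P(Z) = 4*Z**2 (P(Z) = (2*Z)*(2*Z) = 4*Z**2)
g(C) = 14*C (g(C) = (C + C)*(-2 + 9) = (2*C)*7 = 14*C)
a*g(P(-2)) = 13172*(14*(4*(-2)**2)) = 13172*(14*(4*4)) = 13172*(14*16) = 13172*224 = 2950528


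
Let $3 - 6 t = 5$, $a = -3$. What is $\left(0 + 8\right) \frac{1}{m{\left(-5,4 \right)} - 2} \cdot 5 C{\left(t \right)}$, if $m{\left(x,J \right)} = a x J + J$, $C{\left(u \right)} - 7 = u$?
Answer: $\frac{400}{93} \approx 4.3011$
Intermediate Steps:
$t = - \frac{1}{3}$ ($t = \frac{1}{2} - \frac{5}{6} = - \frac{1}{3} \approx -0.33333$)
$C{\left(u \right)} = 7 + u$
$m{\left(x,J \right)} = J - 3 J x$ ($m{\left(x,J \right)} = - 3 x J + J = - 3 J x + J = J - 3 J x$)
$\left(0 + 8\right) \frac{1}{m{\left(-5,4 \right)} - 2} \cdot 5 C{\left(t \right)} = \left(0 + 8\right) \frac{1}{4 \left(1 - -15\right) - 2} \cdot 5 \left(7 - \frac{1}{3}\right) = 8 \frac{1}{4 \left(1 + 15\right) - 2} \cdot 5 \cdot \frac{20}{3} = 8 \frac{1}{4 \cdot 16 - 2} \cdot 5 \cdot \frac{20}{3} = 8 \frac{1}{64 - 2} \cdot 5 \cdot \frac{20}{3} = 8 \cdot \frac{1}{62} \cdot 5 \cdot \frac{20}{3} = 8 \cdot \frac{5}{62} \cdot \frac{20}{3} = 8 \cdot \frac{50}{93} = \frac{400}{93}$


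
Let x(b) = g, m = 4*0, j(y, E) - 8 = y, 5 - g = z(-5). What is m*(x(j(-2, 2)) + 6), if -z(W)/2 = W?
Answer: 0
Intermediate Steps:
z(W) = -2*W
g = -5 (g = 5 - (-2)*(-5) = 5 - 1*10 = 5 - 10 = -5)
j(y, E) = 8 + y
m = 0
x(b) = -5
m*(x(j(-2, 2)) + 6) = 0*(-5 + 6) = 0*1 = 0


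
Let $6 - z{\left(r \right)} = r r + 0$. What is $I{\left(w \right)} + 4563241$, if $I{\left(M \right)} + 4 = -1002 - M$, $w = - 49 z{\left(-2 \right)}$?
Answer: $4562333$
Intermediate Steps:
$z{\left(r \right)} = 6 - r^{2}$ ($z{\left(r \right)} = 6 - \left(r r + 0\right) = 6 - \left(r^{2} + 0\right) = 6 - r^{2}$)
$w = -98$ ($w = - 49 \left(6 - \left(-2\right)^{2}\right) = - 49 \left(6 - 4\right) = \left(-49\right) 2 = -98$)
$I{\left(M \right)} = -1006 - M$ ($I{\left(M \right)} = -4 - \left(1002 + M\right) = -1006 - M$)
$I{\left(w \right)} + 4563241 = \left(-1006 - -98\right) + 4563241 = \left(-1006 + 98\right) + 4563241 = -908 + 4563241 = 4562333$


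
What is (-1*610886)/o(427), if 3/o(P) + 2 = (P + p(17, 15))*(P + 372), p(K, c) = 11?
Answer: -213785664560/3 ≈ -7.1262e+10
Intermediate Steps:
o(P) = 3/(-2 + (11 + P)*(372 + P)) (o(P) = 3/(-2 + (P + 11)*(P + 372)) = 3/(-2 + (11 + P)*(372 + P)))
(-1*610886)/o(427) = (-1*610886)/((3/(4090 + 427² + 383*427))) = -610886/(3/(4090 + 182329 + 163541)) = -610886/(3/349960) = -610886/(3*(1/349960)) = -610886/3/349960 = -610886*349960/3 = -213785664560/3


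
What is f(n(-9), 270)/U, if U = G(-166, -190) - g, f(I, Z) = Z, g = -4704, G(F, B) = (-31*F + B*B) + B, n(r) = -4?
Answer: 27/4576 ≈ 0.0059004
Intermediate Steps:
G(F, B) = B + B**2 - 31*F (G(F, B) = (-31*F + B**2) + B = (B**2 - 31*F) + B = B + B**2 - 31*F)
U = 45760 (U = (-190 + (-190)**2 - 31*(-166)) - 1*(-4704) = (-190 + 36100 + 5146) + 4704 = 41056 + 4704 = 45760)
f(n(-9), 270)/U = 270/45760 = 270*(1/45760) = 27/4576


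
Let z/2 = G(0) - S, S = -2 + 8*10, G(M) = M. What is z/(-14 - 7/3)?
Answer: 468/49 ≈ 9.5510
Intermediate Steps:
S = 78 (S = -2 + 80 = 78)
z = -156 (z = 2*(0 - 1*78) = 2*(0 - 78) = 2*(-78) = -156)
z/(-14 - 7/3) = -156/(-14 - 7/3) = -156/(-49/3) = -156*(-3/49) = 468/49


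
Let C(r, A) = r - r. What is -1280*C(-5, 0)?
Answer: 0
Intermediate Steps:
C(r, A) = 0
-1280*C(-5, 0) = -1280*0 = 0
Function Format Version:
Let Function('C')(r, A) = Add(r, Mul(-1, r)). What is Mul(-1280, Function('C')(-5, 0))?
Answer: 0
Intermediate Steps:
Function('C')(r, A) = 0
Mul(-1280, Function('C')(-5, 0)) = Mul(-1280, 0) = 0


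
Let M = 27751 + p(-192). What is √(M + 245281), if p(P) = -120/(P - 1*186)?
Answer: 2*√30101813/21 ≈ 522.53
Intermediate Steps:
p(P) = -120/(-186 + P) (p(P) = -120/(P - 186) = -120/(-186 + P))
M = 1748333/63 (M = 27751 - 120/(-186 - 192) = 27751 - 120/(-378) = 27751 - 120*(-1/378) = 27751 + 20/63 = 1748333/63 ≈ 27751.)
√(M + 245281) = √(1748333/63 + 245281) = √(17201036/63) = 2*√30101813/21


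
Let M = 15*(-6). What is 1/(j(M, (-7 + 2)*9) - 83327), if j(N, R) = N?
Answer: -1/83417 ≈ -1.1988e-5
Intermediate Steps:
M = -90
1/(j(M, (-7 + 2)*9) - 83327) = 1/(-90 - 83327) = 1/(-83417) = -1/83417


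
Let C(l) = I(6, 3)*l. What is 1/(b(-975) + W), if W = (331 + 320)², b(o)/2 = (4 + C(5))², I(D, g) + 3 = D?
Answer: 1/424523 ≈ 2.3556e-6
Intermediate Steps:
I(D, g) = -3 + D
C(l) = 3*l (C(l) = (-3 + 6)*l = 3*l)
b(o) = 722 (b(o) = 2*(4 + 3*5)² = 2*(4 + 15)² = 2*19² = 2*361 = 722)
W = 423801 (W = 651² = 423801)
1/(b(-975) + W) = 1/(722 + 423801) = 1/424523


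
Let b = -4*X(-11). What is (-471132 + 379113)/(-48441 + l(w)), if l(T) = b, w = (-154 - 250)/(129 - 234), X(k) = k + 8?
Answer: 30673/16143 ≈ 1.9001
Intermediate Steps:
X(k) = 8 + k
w = 404/105 (w = -404/(-105) = -404*(-1/105) = 404/105 ≈ 3.8476)
b = 12 (b = -4*(8 - 11) = -4*(-3) = 12)
l(T) = 12
(-471132 + 379113)/(-48441 + l(w)) = (-471132 + 379113)/(-48441 + 12) = -92019/(-48429) = -92019*(-1/48429) = 30673/16143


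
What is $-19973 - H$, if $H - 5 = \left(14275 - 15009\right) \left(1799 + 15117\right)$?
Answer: $12396366$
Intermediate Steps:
$H = -12416339$ ($H = 5 + \left(14275 - 15009\right) \left(1799 + 15117\right) = 5 - 12416344 = -12416339$)
$-19973 - H = -19973 - -12416339 = -19973 + 12416339 = 12396366$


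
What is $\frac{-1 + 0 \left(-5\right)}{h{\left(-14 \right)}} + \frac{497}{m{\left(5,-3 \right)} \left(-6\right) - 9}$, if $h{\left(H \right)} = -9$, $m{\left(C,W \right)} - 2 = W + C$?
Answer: $- \frac{1480}{99} \approx -14.949$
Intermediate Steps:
$m{\left(C,W \right)} = 2 + C + W$ ($m{\left(C,W \right)} = 2 + \left(W + C\right) = 2 + \left(C + W\right) = 2 + C + W$)
$\frac{-1 + 0 \left(-5\right)}{h{\left(-14 \right)}} + \frac{497}{m{\left(5,-3 \right)} \left(-6\right) - 9} = \frac{-1 + 0 \left(-5\right)}{-9} + \frac{497}{\left(2 + 5 - 3\right) \left(-6\right) - 9} = \left(-1 + 0\right) \left(- \frac{1}{9}\right) + \frac{497}{4 \left(-6\right) - 9} = \left(-1\right) \left(- \frac{1}{9}\right) + \frac{497}{-24 - 9} = \frac{1}{9} + \frac{497}{-33} = \frac{1}{9} + 497 \left(- \frac{1}{33}\right) = \frac{1}{9} - \frac{497}{33} = - \frac{1480}{99}$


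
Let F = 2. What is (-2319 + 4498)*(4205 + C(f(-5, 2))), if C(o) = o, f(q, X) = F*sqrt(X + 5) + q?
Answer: 9151800 + 4358*sqrt(7) ≈ 9.1633e+6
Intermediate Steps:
f(q, X) = q + 2*sqrt(5 + X) (f(q, X) = 2*sqrt(X + 5) + q = 2*sqrt(5 + X) + q = q + 2*sqrt(5 + X))
(-2319 + 4498)*(4205 + C(f(-5, 2))) = (-2319 + 4498)*(4205 + (-5 + 2*sqrt(5 + 2))) = 2179*(4205 + (-5 + 2*sqrt(7))) = 2179*(4200 + 2*sqrt(7)) = 9151800 + 4358*sqrt(7)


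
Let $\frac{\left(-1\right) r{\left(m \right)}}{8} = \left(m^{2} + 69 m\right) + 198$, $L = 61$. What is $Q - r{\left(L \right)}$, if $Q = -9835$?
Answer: $55189$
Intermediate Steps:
$r{\left(m \right)} = -1584 - 552 m - 8 m^{2}$ ($r{\left(m \right)} = - 8 \left(\left(m^{2} + 69 m\right) + 198\right) = - 8 \left(198 + m^{2} + 69 m\right) = -1584 - 552 m - 8 m^{2}$)
$Q - r{\left(L \right)} = -9835 - \left(-1584 - 33672 - 8 \cdot 61^{2}\right) = -9835 - \left(-1584 - 33672 - 29768\right) = -9835 - -65024 = -9835 + 65024 = 55189$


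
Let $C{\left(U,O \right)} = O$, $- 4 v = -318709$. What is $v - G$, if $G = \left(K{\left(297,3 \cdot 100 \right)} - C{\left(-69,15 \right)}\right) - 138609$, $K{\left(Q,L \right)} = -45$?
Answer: $\frac{873385}{4} \approx 2.1835 \cdot 10^{5}$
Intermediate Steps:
$v = \frac{318709}{4}$ ($v = \left(- \frac{1}{4}\right) \left(-318709\right) = \frac{318709}{4} \approx 79677.0$)
$G = -138669$ ($G = \left(-45 - 15\right) - 138609 = -60 - 138609 = -138669$)
$v - G = \frac{318709}{4} - -138669 = \frac{318709}{4} + 138669 = \frac{873385}{4}$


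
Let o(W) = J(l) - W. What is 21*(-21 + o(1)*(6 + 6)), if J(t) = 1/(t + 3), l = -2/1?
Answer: -441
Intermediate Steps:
l = -2 (l = -2*1 = -2)
J(t) = 1/(3 + t)
o(W) = 1 - W (o(W) = 1/(3 - 2) - W = 1/1 - W = 1 - W)
21*(-21 + o(1)*(6 + 6)) = 21*(-21 + (1 - 1*1)*(6 + 6)) = 21*(-21 + (1 - 1)*12) = 21*(-21 + 0*12) = 21*(-21 + 0) = 21*(-21) = -441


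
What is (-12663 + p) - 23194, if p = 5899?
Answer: -29958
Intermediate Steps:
(-12663 + p) - 23194 = (-12663 + 5899) - 23194 = -6764 - 23194 = -29958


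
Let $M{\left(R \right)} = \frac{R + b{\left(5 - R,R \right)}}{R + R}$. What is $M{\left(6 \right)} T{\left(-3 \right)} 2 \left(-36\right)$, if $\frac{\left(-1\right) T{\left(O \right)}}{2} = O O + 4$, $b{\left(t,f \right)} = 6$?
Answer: $1872$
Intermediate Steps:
$M{\left(R \right)} = \frac{6 + R}{2 R}$ ($M{\left(R \right)} = \frac{R + 6}{R + R} = \frac{6 + R}{2 R}$)
$T{\left(O \right)} = -8 - 2 O^{2}$ ($T{\left(O \right)} = - 2 \left(O O + 4\right) = - 2 \left(O^{2} + 4\right) = - 2 \left(4 + O^{2}\right) = -8 - 2 O^{2}$)
$M{\left(6 \right)} T{\left(-3 \right)} 2 \left(-36\right) = \frac{6 + 6}{2 \cdot 6} \left(-8 - 2 \left(-3\right)^{2}\right) 2 \left(-36\right) = \frac{1}{2} \cdot \frac{1}{6} \cdot 12 \left(-8 - 18\right) 2 \left(-36\right) = 1 \left(-8 - 18\right) 2 \left(-36\right) = 1 \left(-26\right) 2 \left(-36\right) = 1 \left(\left(-52\right) \left(-36\right)\right) = 1 \cdot 1872 = 1872$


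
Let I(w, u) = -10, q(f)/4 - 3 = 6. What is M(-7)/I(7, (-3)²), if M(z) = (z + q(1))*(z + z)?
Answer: 203/5 ≈ 40.600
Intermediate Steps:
q(f) = 36 (q(f) = 12 + 4*6 = 12 + 24 = 36)
M(z) = 2*z*(36 + z) (M(z) = (z + 36)*(z + z) = (36 + z)*(2*z) = 2*z*(36 + z))
M(-7)/I(7, (-3)²) = (2*(-7)*(36 - 7))/(-10) = (2*(-7)*29)*(-⅒) = -406*(-⅒) = 203/5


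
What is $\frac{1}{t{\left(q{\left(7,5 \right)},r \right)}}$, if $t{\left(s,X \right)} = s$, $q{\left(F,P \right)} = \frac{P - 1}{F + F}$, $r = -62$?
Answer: $\frac{7}{2} \approx 3.5$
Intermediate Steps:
$q{\left(F,P \right)} = \frac{-1 + P}{2 F}$
$\frac{1}{t{\left(q{\left(7,5 \right)},r \right)}} = \frac{1}{\frac{1}{2} \cdot \frac{1}{7} \left(-1 + 5\right)} = \frac{1}{\frac{1}{2} \cdot \frac{1}{7} \cdot 4} = \frac{1}{\frac{2}{7}} = \frac{7}{2}$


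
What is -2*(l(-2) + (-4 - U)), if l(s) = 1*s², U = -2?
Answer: -4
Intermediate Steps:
l(s) = s²
-2*(l(-2) + (-4 - U)) = -2*((-2)² + (-4 - 1*(-2))) = -2*(4 + (-4 + 2)) = -2*(4 - 2) = -2*2 = -4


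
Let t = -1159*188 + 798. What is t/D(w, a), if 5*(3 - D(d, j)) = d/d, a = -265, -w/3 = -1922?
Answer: -542735/7 ≈ -77534.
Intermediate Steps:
w = 5766 (w = -3*(-1922) = 5766)
D(d, j) = 14/5 (D(d, j) = 3 - d/(5*d) = 3 - ⅕*1 = 3 - ⅕ = 14/5)
t = -217094 (t = -217892 + 798 = -217094)
t/D(w, a) = -217094/14/5 = -217094*5/14 = -542735/7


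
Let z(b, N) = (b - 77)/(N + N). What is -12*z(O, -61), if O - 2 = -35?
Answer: -660/61 ≈ -10.820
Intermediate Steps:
O = -33 (O = 2 - 35 = -33)
z(b, N) = (-77 + b)/(2*N) (z(b, N) = (-77 + b)/((2*N)) = (-77 + b)*(1/(2*N)) = (-77 + b)/(2*N))
-12*z(O, -61) = -6*(-77 - 33)/(-61) = -6*(-1)*(-110)/61 = -12*55/61 = -660/61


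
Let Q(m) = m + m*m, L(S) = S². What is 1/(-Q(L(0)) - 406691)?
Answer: -1/406691 ≈ -2.4589e-6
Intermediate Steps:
Q(m) = m + m²
1/(-Q(L(0)) - 406691) = 1/(-0²*(1 + 0²) - 406691) = 1/(-0*(1 + 0) - 406691) = 1/(-0 - 406691) = 1/(-1*0 - 406691) = 1/(0 - 406691) = 1/(-406691) = -1/406691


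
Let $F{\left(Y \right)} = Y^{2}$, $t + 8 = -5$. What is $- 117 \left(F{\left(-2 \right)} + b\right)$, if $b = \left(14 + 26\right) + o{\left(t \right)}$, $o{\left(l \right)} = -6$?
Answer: $-4446$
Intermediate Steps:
$t = -13$ ($t = -8 - 5 = -13$)
$b = 34$ ($b = \left(14 + 26\right) - 6 = 40 - 6 = 34$)
$- 117 \left(F{\left(-2 \right)} + b\right) = - 117 \left(\left(-2\right)^{2} + 34\right) = - 117 \left(4 + 34\right) = \left(-117\right) 38 = -4446$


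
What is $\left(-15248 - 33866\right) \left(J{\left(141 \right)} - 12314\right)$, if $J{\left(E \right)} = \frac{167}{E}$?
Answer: $\frac{85267159198}{141} \approx 6.0473 \cdot 10^{8}$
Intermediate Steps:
$\left(-15248 - 33866\right) \left(J{\left(141 \right)} - 12314\right) = \left(-15248 - 33866\right) \left(\frac{167}{141} - 12314\right) = - 49114 \left(167 \cdot \frac{1}{141} - 12314\right) = - 49114 \left(\frac{167}{141} - 12314\right) = \left(-49114\right) \left(- \frac{1736107}{141}\right) = \frac{85267159198}{141}$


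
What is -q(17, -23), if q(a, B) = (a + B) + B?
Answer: 29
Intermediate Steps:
q(a, B) = a + 2*B (q(a, B) = (B + a) + B = a + 2*B)
-q(17, -23) = -(17 + 2*(-23)) = -(17 - 46) = -1*(-29) = 29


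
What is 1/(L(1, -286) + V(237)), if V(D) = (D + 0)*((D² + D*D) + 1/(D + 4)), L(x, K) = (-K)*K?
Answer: 241/6396696947 ≈ 3.7676e-8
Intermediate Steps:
L(x, K) = -K²
V(D) = D*(1/(4 + D) + 2*D²) (V(D) = D*((D² + D²) + 1/(4 + D)) = D*(2*D² + 1/(4 + D)) = D*(1/(4 + D) + 2*D²))
1/(L(1, -286) + V(237)) = 1/(-1*(-286)² + (237 + 2*237⁴ + 8*237³)/(4 + 237)) = 1/(-1*81796 + (237 + 2*3154956561 + 8*13312053)/241) = 1/(-81796 + (237 + 6309913122 + 106496424)/241) = 1/(-81796 + (1/241)*6416409783) = 1/(-81796 + 6416409783/241) = 1/(6396696947/241) = 241/6396696947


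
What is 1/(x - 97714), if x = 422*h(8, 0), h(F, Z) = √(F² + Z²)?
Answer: -1/94338 ≈ -1.0600e-5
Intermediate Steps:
x = 3376 (x = 422*√(8² + 0²) = 422*√(64 + 0) = 422*√64 = 422*8 = 3376)
1/(x - 97714) = 1/(3376 - 97714) = 1/(-94338) = -1/94338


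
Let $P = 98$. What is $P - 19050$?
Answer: $-18952$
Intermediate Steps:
$P - 19050 = 98 - 19050 = -18952$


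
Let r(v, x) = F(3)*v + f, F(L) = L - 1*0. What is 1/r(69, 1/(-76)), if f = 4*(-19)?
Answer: 1/131 ≈ 0.0076336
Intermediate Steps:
F(L) = L (F(L) = L + 0 = L)
f = -76
r(v, x) = -76 + 3*v (r(v, x) = 3*v - 76 = -76 + 3*v)
1/r(69, 1/(-76)) = 1/(-76 + 3*69) = 1/(-76 + 207) = 1/131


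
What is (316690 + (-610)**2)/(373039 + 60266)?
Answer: 137758/86661 ≈ 1.5896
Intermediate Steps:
(316690 + (-610)**2)/(373039 + 60266) = (316690 + 372100)/433305 = 688790*(1/433305) = 137758/86661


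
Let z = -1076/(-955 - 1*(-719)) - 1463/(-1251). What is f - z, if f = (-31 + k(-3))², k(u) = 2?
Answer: 61650533/73809 ≈ 835.27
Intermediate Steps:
z = 422836/73809 (z = -1076/(-955 + 719) - 1463*(-1/1251) = -1076/(-236) + 1463/1251 = -1076*(-1/236) + 1463/1251 = 269/59 + 1463/1251 = 422836/73809 ≈ 5.7288)
f = 841 (f = (-31 + 2)² = (-29)² = 841)
f - z = 841 - 1*422836/73809 = 841 - 422836/73809 = 61650533/73809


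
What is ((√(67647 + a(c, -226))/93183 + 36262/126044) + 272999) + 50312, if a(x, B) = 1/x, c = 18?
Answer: 20375723973/63022 + √2435294/559098 ≈ 3.2331e+5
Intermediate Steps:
((√(67647 + a(c, -226))/93183 + 36262/126044) + 272999) + 50312 = ((√(67647 + 1/18)/93183 + 36262/126044) + 272999) + 50312 = ((√(67647 + 1/18)*(1/93183) + 36262*(1/126044)) + 272999) + 50312 = ((√(1217647/18)*(1/93183) + 18131/63022) + 272999) + 50312 = (((√2435294/6)*(1/93183) + 18131/63022) + 272999) + 50312 = ((√2435294/559098 + 18131/63022) + 272999) + 50312 = ((18131/63022 + √2435294/559098) + 272999) + 50312 = (17204961109/63022 + √2435294/559098) + 50312 = 20375723973/63022 + √2435294/559098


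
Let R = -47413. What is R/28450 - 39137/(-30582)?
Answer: -84134179/217514475 ≈ -0.38680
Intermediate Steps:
R/28450 - 39137/(-30582) = -47413/28450 - 39137/(-30582) = -47413*1/28450 - 39137*(-1/30582) = -47413/28450 + 39137/30582 = -84134179/217514475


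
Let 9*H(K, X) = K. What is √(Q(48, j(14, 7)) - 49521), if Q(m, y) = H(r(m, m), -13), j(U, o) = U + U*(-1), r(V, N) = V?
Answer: I*√445641/3 ≈ 222.52*I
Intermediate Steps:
H(K, X) = K/9
j(U, o) = 0 (j(U, o) = U - U = 0)
Q(m, y) = m/9
√(Q(48, j(14, 7)) - 49521) = √((⅑)*48 - 49521) = √(16/3 - 49521) = √(-148547/3) = I*√445641/3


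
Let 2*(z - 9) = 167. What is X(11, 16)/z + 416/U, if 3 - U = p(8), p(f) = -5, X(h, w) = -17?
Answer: 9586/185 ≈ 51.816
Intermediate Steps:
z = 185/2 (z = 9 + (½)*167 = 9 + 167/2 = 185/2 ≈ 92.500)
U = 8 (U = 3 - 1*(-5) = 3 + 5 = 8)
X(11, 16)/z + 416/U = -17/185/2 + 416/8 = -17*2/185 + 416*(⅛) = -34/185 + 52 = 9586/185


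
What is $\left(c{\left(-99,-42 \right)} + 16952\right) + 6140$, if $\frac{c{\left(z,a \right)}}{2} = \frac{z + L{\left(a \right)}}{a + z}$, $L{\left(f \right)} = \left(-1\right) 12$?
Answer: $\frac{1085398}{47} \approx 23094.0$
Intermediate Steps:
$L{\left(f \right)} = -12$
$c{\left(z,a \right)} = \frac{2 \left(-12 + z\right)}{a + z}$ ($c{\left(z,a \right)} = 2 \frac{z - 12}{a + z} = 2 \frac{-12 + z}{a + z} = \frac{2 \left(-12 + z\right)}{a + z}$)
$\left(c{\left(-99,-42 \right)} + 16952\right) + 6140 = \left(\frac{2 \left(-12 - 99\right)}{-42 - 99} + 16952\right) + 6140 = \left(2 \frac{1}{-141} \left(-111\right) + 16952\right) + 6140 = \left(2 \left(- \frac{1}{141}\right) \left(-111\right) + 16952\right) + 6140 = \left(\frac{74}{47} + 16952\right) + 6140 = \frac{796818}{47} + 6140 = \frac{1085398}{47}$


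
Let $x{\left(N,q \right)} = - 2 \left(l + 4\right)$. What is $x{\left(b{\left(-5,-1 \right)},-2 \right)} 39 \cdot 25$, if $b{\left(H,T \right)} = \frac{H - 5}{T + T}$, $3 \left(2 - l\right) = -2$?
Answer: $-13000$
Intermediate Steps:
$l = \frac{8}{3}$ ($l = 2 - - \frac{2}{3} = 2 + \frac{2}{3} = \frac{8}{3} \approx 2.6667$)
$b{\left(H,T \right)} = \frac{-5 + H}{2 T}$
$x{\left(N,q \right)} = - \frac{40}{3}$ ($x{\left(N,q \right)} = - 2 \left(\frac{8}{3} + 4\right) = \left(-2\right) \frac{20}{3} = - \frac{40}{3}$)
$x{\left(b{\left(-5,-1 \right)},-2 \right)} 39 \cdot 25 = \left(- \frac{40}{3}\right) 39 \cdot 25 = \left(-520\right) 25 = -13000$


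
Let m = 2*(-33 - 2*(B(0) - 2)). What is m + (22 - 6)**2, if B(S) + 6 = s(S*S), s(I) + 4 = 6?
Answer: 214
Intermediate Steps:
s(I) = 2 (s(I) = -4 + 6 = 2)
B(S) = -4 (B(S) = -6 + 2 = -4)
m = -42 (m = 2*(-33 - 2*(-4 - 2)) = 2*(-33 - 2*(-6)) = 2*(-33 + 12) = 2*(-21) = -42)
m + (22 - 6)**2 = -42 + (22 - 6)**2 = -42 + 16**2 = -42 + 256 = 214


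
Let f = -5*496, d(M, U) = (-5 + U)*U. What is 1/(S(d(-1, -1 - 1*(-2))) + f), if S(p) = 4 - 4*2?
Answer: -1/2484 ≈ -0.00040258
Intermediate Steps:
d(M, U) = U*(-5 + U)
f = -2480
S(p) = -4 (S(p) = 4 - 8 = -4)
1/(S(d(-1, -1 - 1*(-2))) + f) = 1/(-4 - 2480) = 1/(-2484) = -1/2484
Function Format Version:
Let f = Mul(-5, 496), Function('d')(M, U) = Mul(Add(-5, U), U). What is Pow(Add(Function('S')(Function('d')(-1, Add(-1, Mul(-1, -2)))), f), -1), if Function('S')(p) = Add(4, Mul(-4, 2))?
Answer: Rational(-1, 2484) ≈ -0.00040258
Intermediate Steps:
Function('d')(M, U) = Mul(U, Add(-5, U))
f = -2480
Function('S')(p) = -4 (Function('S')(p) = Add(4, -8) = -4)
Pow(Add(Function('S')(Function('d')(-1, Add(-1, Mul(-1, -2)))), f), -1) = Pow(Add(-4, -2480), -1) = Pow(-2484, -1) = Rational(-1, 2484)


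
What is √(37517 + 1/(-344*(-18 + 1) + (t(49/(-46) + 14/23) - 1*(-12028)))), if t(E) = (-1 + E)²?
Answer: √5965690080896136345/12610035 ≈ 193.69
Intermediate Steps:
√(37517 + 1/(-344*(-18 + 1) + (t(49/(-46) + 14/23) - 1*(-12028)))) = √(37517 + 1/(-344*(-18 + 1) + ((-1 + (49/(-46) + 14/23))² - 1*(-12028)))) = √(37517 + 1/(-344*(-17) + ((-1 + (49*(-1/46) + 14*(1/23)))² + 12028))) = √(37517 + 1/(5848 + ((-1 + (-49/46 + 14/23))² + 12028))) = √(37517 + 1/(5848 + ((-1 - 21/46)² + 12028))) = √(37517 + 1/(5848 + ((-67/46)² + 12028))) = √(37517 + 1/(5848 + (4489/2116 + 12028))) = √(37517 + 1/(5848 + 25455737/2116)) = √(37517 + 1/(37830105/2116)) = √(37517 + 2116/37830105) = √(1419272051401/37830105) = √5965690080896136345/12610035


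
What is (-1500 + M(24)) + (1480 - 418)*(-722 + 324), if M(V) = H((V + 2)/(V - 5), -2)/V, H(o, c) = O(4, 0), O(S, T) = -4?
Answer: -2545057/6 ≈ -4.2418e+5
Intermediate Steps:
H(o, c) = -4
M(V) = -4/V
(-1500 + M(24)) + (1480 - 418)*(-722 + 324) = (-1500 - 4/24) + (1480 - 418)*(-722 + 324) = (-1500 - 4*1/24) + 1062*(-398) = (-1500 - 1/6) - 422676 = -9001/6 - 422676 = -2545057/6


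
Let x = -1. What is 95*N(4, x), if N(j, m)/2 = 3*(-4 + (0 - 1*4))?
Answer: -4560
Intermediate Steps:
N(j, m) = -48 (N(j, m) = 2*(3*(-4 + (0 - 1*4))) = 2*(3*(-4 + (0 - 4))) = 2*(3*(-4 - 4)) = 2*(3*(-8)) = 2*(-24) = -48)
95*N(4, x) = 95*(-48) = -4560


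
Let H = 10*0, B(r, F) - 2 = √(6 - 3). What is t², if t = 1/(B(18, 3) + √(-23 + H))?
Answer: (2 + √3 + I*√23)⁻² ≈ -0.0066524 - 0.02625*I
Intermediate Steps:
B(r, F) = 2 + √3 (B(r, F) = 2 + √(6 - 3) = 2 + √3)
H = 0
t = 1/(2 + √3 + I*√23) (t = 1/((2 + √3) + √(-23 + 0)) = 1/((2 + √3) + √(-23)) = 1/((2 + √3) + I*√23) = 1/(2 + √3 + I*√23) ≈ 0.10106 - 0.12987*I)
t² = (1/(2 + √3 + I*√23))² = (2 + √3 + I*√23)⁻²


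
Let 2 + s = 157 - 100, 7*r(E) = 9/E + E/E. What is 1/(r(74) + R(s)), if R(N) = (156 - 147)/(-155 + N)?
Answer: 25900/1819 ≈ 14.239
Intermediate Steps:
r(E) = 1/7 + 9/(7*E) (r(E) = (9/E + E/E)/7 = (9/E + 1)/7 = (1 + 9/E)/7 = 1/7 + 9/(7*E))
s = 55 (s = -2 + (157 - 100) = -2 + 57 = 55)
R(N) = 9/(-155 + N)
1/(r(74) + R(s)) = 1/((1/7)*(9 + 74)/74 + 9/(-155 + 55)) = 1/((1/7)*(1/74)*83 + 9/(-100)) = 1/(83/518 + 9*(-1/100)) = 1/(83/518 - 9/100) = 1/(1819/25900) = 25900/1819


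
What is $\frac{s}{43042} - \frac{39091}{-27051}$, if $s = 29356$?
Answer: $\frac{1238331989}{582164571} \approx 2.1271$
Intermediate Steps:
$\frac{s}{43042} - \frac{39091}{-27051} = \frac{29356}{43042} - \frac{39091}{-27051} = 29356 \cdot \frac{1}{43042} - - \frac{39091}{27051} = \frac{14678}{21521} + \frac{39091}{27051} = \frac{1238331989}{582164571}$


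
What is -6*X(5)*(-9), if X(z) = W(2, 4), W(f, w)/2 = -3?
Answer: -324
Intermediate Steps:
W(f, w) = -6 (W(f, w) = 2*(-3) = -6)
X(z) = -6
-6*X(5)*(-9) = -6*(-6)*(-9) = 36*(-9) = -324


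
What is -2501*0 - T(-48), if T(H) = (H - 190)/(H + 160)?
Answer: 17/8 ≈ 2.1250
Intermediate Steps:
T(H) = (-190 + H)/(160 + H)
-2501*0 - T(-48) = -2501*0 - (-190 - 48)/(160 - 48) = 0 - (-238)/112 = 0 - 1*(-17/8) = 0 + 17/8 = 17/8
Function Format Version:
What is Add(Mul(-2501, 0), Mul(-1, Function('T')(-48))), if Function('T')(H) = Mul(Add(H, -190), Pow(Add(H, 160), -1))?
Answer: Rational(17, 8) ≈ 2.1250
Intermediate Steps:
Function('T')(H) = Mul(Pow(Add(160, H), -1), Add(-190, H)) (Function('T')(H) = Mul(Add(-190, H), Pow(Add(160, H), -1)) = Mul(Pow(Add(160, H), -1), Add(-190, H)))
Add(Mul(-2501, 0), Mul(-1, Function('T')(-48))) = Add(Mul(-2501, 0), Mul(-1, Mul(Pow(Add(160, -48), -1), Add(-190, -48)))) = Add(0, Mul(-1, Mul(Pow(112, -1), -238))) = Add(0, Mul(-1, Mul(Rational(1, 112), -238))) = Add(0, Mul(-1, Rational(-17, 8))) = Add(0, Rational(17, 8)) = Rational(17, 8)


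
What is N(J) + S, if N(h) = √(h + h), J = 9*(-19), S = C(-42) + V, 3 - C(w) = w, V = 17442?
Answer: 17487 + 3*I*√38 ≈ 17487.0 + 18.493*I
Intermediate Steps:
C(w) = 3 - w
S = 17487 (S = (3 - 1*(-42)) + 17442 = (3 + 42) + 17442 = 45 + 17442 = 17487)
J = -171
N(h) = √2*√h (N(h) = √(2*h) = √2*√h)
N(J) + S = √2*√(-171) + 17487 = √2*(3*I*√19) + 17487 = 3*I*√38 + 17487 = 17487 + 3*I*√38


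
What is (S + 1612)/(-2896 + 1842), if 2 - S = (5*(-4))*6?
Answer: -51/31 ≈ -1.6452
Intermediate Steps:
S = 122 (S = 2 - 5*(-4)*6 = 2 - (-20)*6 = 2 - 1*(-120) = 2 + 120 = 122)
(S + 1612)/(-2896 + 1842) = (122 + 1612)/(-2896 + 1842) = 1734/(-1054) = 1734*(-1/1054) = -51/31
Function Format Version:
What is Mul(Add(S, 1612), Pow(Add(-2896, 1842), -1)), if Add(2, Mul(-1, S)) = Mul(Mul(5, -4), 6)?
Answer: Rational(-51, 31) ≈ -1.6452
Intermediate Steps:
S = 122 (S = Add(2, Mul(-1, Mul(Mul(5, -4), 6))) = Add(2, Mul(-1, Mul(-20, 6))) = Add(2, Mul(-1, -120)) = Add(2, 120) = 122)
Mul(Add(S, 1612), Pow(Add(-2896, 1842), -1)) = Mul(Add(122, 1612), Pow(Add(-2896, 1842), -1)) = Mul(1734, Pow(-1054, -1)) = Mul(1734, Rational(-1, 1054)) = Rational(-51, 31)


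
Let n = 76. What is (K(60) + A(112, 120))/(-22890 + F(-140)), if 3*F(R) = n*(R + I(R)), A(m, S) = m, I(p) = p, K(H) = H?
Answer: -258/44975 ≈ -0.0057365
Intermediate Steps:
F(R) = 152*R/3 (F(R) = (76*(R + R))/3 = (76*(2*R))/3 = (152*R)/3 = 152*R/3)
(K(60) + A(112, 120))/(-22890 + F(-140)) = (60 + 112)/(-22890 + (152/3)*(-140)) = 172/(-22890 - 21280/3) = 172/(-89950/3) = 172*(-3/89950) = -258/44975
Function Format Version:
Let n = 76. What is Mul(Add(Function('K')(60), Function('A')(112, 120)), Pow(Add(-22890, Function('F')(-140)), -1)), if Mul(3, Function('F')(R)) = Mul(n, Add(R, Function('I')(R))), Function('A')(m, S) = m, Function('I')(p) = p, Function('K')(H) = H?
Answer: Rational(-258, 44975) ≈ -0.0057365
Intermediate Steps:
Function('F')(R) = Mul(Rational(152, 3), R) (Function('F')(R) = Mul(Rational(1, 3), Mul(76, Add(R, R))) = Mul(Rational(1, 3), Mul(76, Mul(2, R))) = Mul(Rational(1, 3), Mul(152, R)) = Mul(Rational(152, 3), R))
Mul(Add(Function('K')(60), Function('A')(112, 120)), Pow(Add(-22890, Function('F')(-140)), -1)) = Mul(Add(60, 112), Pow(Add(-22890, Mul(Rational(152, 3), -140)), -1)) = Mul(172, Pow(Add(-22890, Rational(-21280, 3)), -1)) = Mul(172, Pow(Rational(-89950, 3), -1)) = Mul(172, Rational(-3, 89950)) = Rational(-258, 44975)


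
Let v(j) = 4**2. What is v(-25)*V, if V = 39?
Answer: 624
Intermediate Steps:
v(j) = 16
v(-25)*V = 16*39 = 624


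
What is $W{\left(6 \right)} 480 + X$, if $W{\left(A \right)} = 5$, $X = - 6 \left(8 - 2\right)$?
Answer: $2364$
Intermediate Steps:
$X = -36$ ($X = \left(-6\right) 6 = -36$)
$W{\left(6 \right)} 480 + X = 5 \cdot 480 - 36 = 2400 - 36 = 2364$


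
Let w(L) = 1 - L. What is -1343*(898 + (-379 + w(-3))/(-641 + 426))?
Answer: -51959327/43 ≈ -1.2084e+6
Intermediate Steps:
-1343*(898 + (-379 + w(-3))/(-641 + 426)) = -1343*(898 + (-379 + (1 - 1*(-3)))/(-641 + 426)) = -1343*(898 + (-379 + (1 + 3))/(-215)) = -1343*(898 + (-379 + 4)*(-1/215)) = -1343*(898 - 375*(-1/215)) = -1343*(898 + 75/43) = -1343*38689/43 = -51959327/43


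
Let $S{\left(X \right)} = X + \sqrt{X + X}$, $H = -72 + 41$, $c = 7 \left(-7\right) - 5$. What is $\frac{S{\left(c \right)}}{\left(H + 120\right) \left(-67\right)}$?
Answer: $\frac{54}{5963} - \frac{6 i \sqrt{3}}{5963} \approx 0.0090558 - 0.0017428 i$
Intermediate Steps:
$c = -54$ ($c = -49 - 5 = -54$)
$H = -31$
$S{\left(X \right)} = X + \sqrt{2} \sqrt{X}$ ($S{\left(X \right)} = X + \sqrt{2 X} = X + \sqrt{2} \sqrt{X}$)
$\frac{S{\left(c \right)}}{\left(H + 120\right) \left(-67\right)} = \frac{-54 + \sqrt{2} \sqrt{-54}}{\left(-31 + 120\right) \left(-67\right)} = \frac{-54 + \sqrt{2} \cdot 3 i \sqrt{6}}{89 \left(-67\right)} = \frac{-54 + 6 i \sqrt{3}}{-5963} = \left(-54 + 6 i \sqrt{3}\right) \left(- \frac{1}{5963}\right) = \frac{54}{5963} - \frac{6 i \sqrt{3}}{5963}$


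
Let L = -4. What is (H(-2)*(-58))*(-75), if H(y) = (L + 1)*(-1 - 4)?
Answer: 65250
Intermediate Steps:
H(y) = 15 (H(y) = (-4 + 1)*(-1 - 4) = -3*(-5) = 15)
(H(-2)*(-58))*(-75) = (15*(-58))*(-75) = -870*(-75) = 65250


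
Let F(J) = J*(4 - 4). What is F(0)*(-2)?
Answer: 0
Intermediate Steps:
F(J) = 0 (F(J) = J*0 = 0)
F(0)*(-2) = 0*(-2) = 0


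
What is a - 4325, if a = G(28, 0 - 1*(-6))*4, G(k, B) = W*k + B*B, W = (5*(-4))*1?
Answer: -6421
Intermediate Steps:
W = -20 (W = -20*1 = -20)
G(k, B) = B**2 - 20*k (G(k, B) = -20*k + B*B = -20*k + B**2 = B**2 - 20*k)
a = -2096 (a = ((0 - 1*(-6))**2 - 20*28)*4 = ((0 + 6)**2 - 560)*4 = (6**2 - 560)*4 = (36 - 560)*4 = -524*4 = -2096)
a - 4325 = -2096 - 4325 = -6421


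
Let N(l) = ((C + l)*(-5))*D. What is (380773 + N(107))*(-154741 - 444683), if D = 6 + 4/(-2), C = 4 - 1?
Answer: -226925741952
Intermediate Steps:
C = 3
D = 4 (D = 6 - ½*4 = 6 - 2 = 4)
N(l) = -60 - 20*l (N(l) = ((3 + l)*(-5))*4 = (-15 - 5*l)*4 = -60 - 20*l)
(380773 + N(107))*(-154741 - 444683) = (380773 + (-60 - 20*107))*(-154741 - 444683) = (380773 + (-60 - 2140))*(-599424) = (380773 - 2200)*(-599424) = 378573*(-599424) = -226925741952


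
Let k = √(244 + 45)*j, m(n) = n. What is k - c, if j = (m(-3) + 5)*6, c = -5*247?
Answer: 1439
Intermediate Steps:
c = -1235
j = 12 (j = (-3 + 5)*6 = 2*6 = 12)
k = 204 (k = √(244 + 45)*12 = √289*12 = 17*12 = 204)
k - c = 204 - 1*(-1235) = 204 + 1235 = 1439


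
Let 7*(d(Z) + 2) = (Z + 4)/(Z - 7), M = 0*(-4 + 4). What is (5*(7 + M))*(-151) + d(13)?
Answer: -222037/42 ≈ -5286.6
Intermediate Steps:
M = 0 (M = 0*0 = 0)
d(Z) = -2 + (4 + Z)/(7*(-7 + Z)) (d(Z) = -2 + ((Z + 4)/(Z - 7))/7 = -2 + ((4 + Z)/(-7 + Z))/7 = -2 + (4 + Z)/(7*(-7 + Z)))
(5*(7 + M))*(-151) + d(13) = (5*(7 + 0))*(-151) + (102 - 13*13)/(7*(-7 + 13)) = (5*7)*(-151) + (⅐)*(102 - 169)/6 = 35*(-151) + (⅐)*(⅙)*(-67) = -5285 - 67/42 = -222037/42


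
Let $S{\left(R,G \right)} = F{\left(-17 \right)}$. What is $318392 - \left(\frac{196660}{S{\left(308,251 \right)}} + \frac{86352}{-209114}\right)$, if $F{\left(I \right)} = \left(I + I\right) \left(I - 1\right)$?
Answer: $\frac{5088253249655}{15997221} \approx 3.1807 \cdot 10^{5}$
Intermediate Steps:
$F{\left(I \right)} = 2 I \left(-1 + I\right)$
$S{\left(R,G \right)} = 612$ ($S{\left(R,G \right)} = 2 \left(-17\right) \left(-1 - 17\right) = 2 \left(-17\right) \left(-18\right) = 612$)
$318392 - \left(\frac{196660}{S{\left(308,251 \right)}} + \frac{86352}{-209114}\right) = 318392 - \left(\frac{196660}{612} + \frac{86352}{-209114}\right) = 318392 - \left(196660 \cdot \frac{1}{612} + 86352 \left(- \frac{1}{209114}\right)\right) = 318392 - \left(\frac{49165}{153} - \frac{43176}{104557}\right) = 318392 - \frac{5133938977}{15997221} = \frac{5088253249655}{15997221}$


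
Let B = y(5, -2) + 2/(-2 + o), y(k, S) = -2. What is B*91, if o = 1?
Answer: -364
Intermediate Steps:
B = -4 (B = -2 + 2/(-2 + 1) = -2 + 2/(-1) = -2 - 1*2 = -2 - 2 = -4)
B*91 = -4*91 = -364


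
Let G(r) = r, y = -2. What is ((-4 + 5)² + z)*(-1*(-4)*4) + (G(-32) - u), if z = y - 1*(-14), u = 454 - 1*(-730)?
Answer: -1008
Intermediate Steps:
u = 1184 (u = 454 + 730 = 1184)
z = 12 (z = -2 - 1*(-14) = -2 + 14 = 12)
((-4 + 5)² + z)*(-1*(-4)*4) + (G(-32) - u) = ((-4 + 5)² + 12)*(-1*(-4)*4) + (-32 - 1*1184) = (1² + 12)*(4*4) + (-32 - 1184) = (1 + 12)*16 - 1216 = 13*16 - 1216 = 208 - 1216 = -1008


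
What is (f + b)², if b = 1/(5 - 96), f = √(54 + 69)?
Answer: 1018564/8281 - 2*√123/91 ≈ 122.76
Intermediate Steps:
f = √123 ≈ 11.091
b = -1/91 (b = 1/(-91) = -1/91 ≈ -0.010989)
(f + b)² = (√123 - 1/91)² = (-1/91 + √123)²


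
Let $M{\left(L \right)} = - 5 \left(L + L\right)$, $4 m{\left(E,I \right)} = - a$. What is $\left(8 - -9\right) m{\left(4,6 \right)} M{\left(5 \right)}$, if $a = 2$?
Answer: $425$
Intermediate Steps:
$m{\left(E,I \right)} = - \frac{1}{2}$ ($m{\left(E,I \right)} = \frac{\left(-1\right) 2}{4} = \frac{1}{4} \left(-2\right) = - \frac{1}{2}$)
$M{\left(L \right)} = - 10 L$ ($M{\left(L \right)} = - 5 \cdot 2 L = - 10 L$)
$\left(8 - -9\right) m{\left(4,6 \right)} M{\left(5 \right)} = \left(8 - -9\right) \left(- \frac{1}{2}\right) \left(\left(-10\right) 5\right) = \left(8 + 9\right) \left(- \frac{1}{2}\right) \left(-50\right) = 17 \left(- \frac{1}{2}\right) \left(-50\right) = \left(- \frac{17}{2}\right) \left(-50\right) = 425$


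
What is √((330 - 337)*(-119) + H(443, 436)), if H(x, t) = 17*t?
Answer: √8245 ≈ 90.802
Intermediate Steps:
√((330 - 337)*(-119) + H(443, 436)) = √((330 - 337)*(-119) + 17*436) = √(-7*(-119) + 7412) = √(833 + 7412) = √8245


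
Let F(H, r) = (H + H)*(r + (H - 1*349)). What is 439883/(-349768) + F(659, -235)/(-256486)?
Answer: -73699198969/44855297624 ≈ -1.6430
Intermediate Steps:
F(H, r) = 2*H*(-349 + H + r) (F(H, r) = (2*H)*(r + (H - 349)) = (2*H)*(r + (-349 + H)) = (2*H)*(-349 + H + r) = 2*H*(-349 + H + r))
439883/(-349768) + F(659, -235)/(-256486) = 439883/(-349768) + (2*659*(-349 + 659 - 235))/(-256486) = 439883*(-1/349768) + (2*659*75)*(-1/256486) = -439883/349768 + 98850*(-1/256486) = -439883/349768 - 49425/128243 = -73699198969/44855297624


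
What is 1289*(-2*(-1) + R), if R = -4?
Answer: -2578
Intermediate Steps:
1289*(-2*(-1) + R) = 1289*(-2*(-1) - 4) = 1289*(2 - 4) = 1289*(-2) = -2578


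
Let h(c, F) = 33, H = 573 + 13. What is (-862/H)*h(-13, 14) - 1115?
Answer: -340918/293 ≈ -1163.5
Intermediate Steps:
H = 586
(-862/H)*h(-13, 14) - 1115 = -862/586*33 - 1115 = -862*1/586*33 - 1115 = -431/293*33 - 1115 = -14223/293 - 1115 = -340918/293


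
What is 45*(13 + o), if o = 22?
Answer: 1575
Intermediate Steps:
45*(13 + o) = 45*(13 + 22) = 45*35 = 1575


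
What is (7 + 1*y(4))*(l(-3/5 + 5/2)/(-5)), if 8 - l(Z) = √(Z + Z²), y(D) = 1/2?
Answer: -12 + 3*√551/20 ≈ -8.4790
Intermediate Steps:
y(D) = ½
l(Z) = 8 - √(Z + Z²)
(7 + 1*y(4))*(l(-3/5 + 5/2)/(-5)) = (7 + 1*(½))*((8 - √((-3/5 + 5/2)*(1 + (-3/5 + 5/2))))/(-5)) = (7 + ½)*((8 - √((-3*⅕ + 5*(½))*(1 + (-3*⅕ + 5*(½)))))*(-⅕)) = 15*((8 - √((-⅗ + 5/2)*(1 + (-⅗ + 5/2))))*(-⅕))/2 = 15*((8 - √(19*(1 + 19/10)/10))*(-⅕))/2 = 15*((8 - √((19/10)*(29/10)))*(-⅕))/2 = 15*((8 - √(551/100))*(-⅕))/2 = 15*((8 - √551/10)*(-⅕))/2 = 15*(-8/5 + √551/50)/2 = -12 + 3*√551/20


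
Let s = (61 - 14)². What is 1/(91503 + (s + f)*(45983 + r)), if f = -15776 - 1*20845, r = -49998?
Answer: 1/138255683 ≈ 7.2330e-9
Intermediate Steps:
s = 2209 (s = 47² = 2209)
f = -36621 (f = -15776 - 20845 = -36621)
1/(91503 + (s + f)*(45983 + r)) = 1/(91503 + (2209 - 36621)*(45983 - 49998)) = 1/(91503 - 34412*(-4015)) = 1/(91503 + 138164180) = 1/138255683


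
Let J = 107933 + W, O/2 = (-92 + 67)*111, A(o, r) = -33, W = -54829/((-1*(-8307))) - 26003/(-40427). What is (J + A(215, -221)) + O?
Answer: 34369901994088/335827089 ≈ 1.0234e+5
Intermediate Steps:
W = -2000565062/335827089 (W = -54829/8307 - 26003*(-1/40427) = -54829*1/8307 + 26003/40427 = -54829/8307 + 26003/40427 = -2000565062/335827089 ≈ -5.9571)
O = -5550 (O = 2*((-92 + 67)*111) = 2*(-25*111) = 2*(-2775) = -5550)
J = 36244824631975/335827089 (J = 107933 - 2000565062/335827089 = 36244824631975/335827089 ≈ 1.0793e+5)
(J + A(215, -221)) + O = (36244824631975/335827089 - 33) - 5550 = 36233742338038/335827089 - 5550 = 34369901994088/335827089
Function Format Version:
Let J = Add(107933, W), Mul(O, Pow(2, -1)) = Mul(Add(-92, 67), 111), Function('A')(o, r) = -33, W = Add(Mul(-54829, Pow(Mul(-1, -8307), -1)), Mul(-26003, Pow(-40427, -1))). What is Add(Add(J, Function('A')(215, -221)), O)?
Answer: Rational(34369901994088, 335827089) ≈ 1.0234e+5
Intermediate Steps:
W = Rational(-2000565062, 335827089) (W = Add(Mul(-54829, Pow(8307, -1)), Mul(-26003, Rational(-1, 40427))) = Add(Mul(-54829, Rational(1, 8307)), Rational(26003, 40427)) = Add(Rational(-54829, 8307), Rational(26003, 40427)) = Rational(-2000565062, 335827089) ≈ -5.9571)
O = -5550 (O = Mul(2, Mul(Add(-92, 67), 111)) = Mul(2, Mul(-25, 111)) = Mul(2, -2775) = -5550)
J = Rational(36244824631975, 335827089) (J = Add(107933, Rational(-2000565062, 335827089)) = Rational(36244824631975, 335827089) ≈ 1.0793e+5)
Add(Add(J, Function('A')(215, -221)), O) = Add(Add(Rational(36244824631975, 335827089), -33), -5550) = Add(Rational(36233742338038, 335827089), -5550) = Rational(34369901994088, 335827089)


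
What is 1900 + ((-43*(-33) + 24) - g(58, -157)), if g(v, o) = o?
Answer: 3500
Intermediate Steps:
1900 + ((-43*(-33) + 24) - g(58, -157)) = 1900 + ((-43*(-33) + 24) - 1*(-157)) = 1900 + ((1419 + 24) + 157) = 1900 + (1443 + 157) = 1900 + 1600 = 3500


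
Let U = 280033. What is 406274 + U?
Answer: 686307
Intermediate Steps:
406274 + U = 406274 + 280033 = 686307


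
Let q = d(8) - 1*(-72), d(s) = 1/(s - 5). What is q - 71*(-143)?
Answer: 30676/3 ≈ 10225.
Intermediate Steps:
d(s) = 1/(-5 + s)
q = 217/3 (q = 1/(-5 + 8) - 1*(-72) = 1/3 + 72 = 217/3 ≈ 72.333)
q - 71*(-143) = 217/3 - 71*(-143) = 217/3 + 10153 = 30676/3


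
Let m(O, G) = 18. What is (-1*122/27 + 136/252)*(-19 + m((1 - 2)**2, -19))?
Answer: 752/189 ≈ 3.9788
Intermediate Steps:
(-1*122/27 + 136/252)*(-19 + m((1 - 2)**2, -19)) = (-1*122/27 + 136/252)*(-19 + 18) = (-122*1/27 + 136*(1/252))*(-1) = (-122/27 + 34/63)*(-1) = -752/189*(-1) = 752/189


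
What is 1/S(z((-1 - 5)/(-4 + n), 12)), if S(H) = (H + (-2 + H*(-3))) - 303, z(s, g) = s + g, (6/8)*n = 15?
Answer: -4/1313 ≈ -0.0030465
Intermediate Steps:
n = 20 (n = (4/3)*15 = 20)
z(s, g) = g + s
S(H) = -305 - 2*H (S(H) = (H + (-2 - 3*H)) - 303 = (-2 - 2*H) - 303 = -305 - 2*H)
1/S(z((-1 - 5)/(-4 + n), 12)) = 1/(-305 - 2*(12 + (-1 - 5)/(-4 + 20))) = 1/(-305 - 2*(12 - 6/16)) = 1/(-305 - 2*(12 - 6*1/16)) = 1/(-305 - 2*(12 - 3/8)) = 1/(-305 - 2*93/8) = 1/(-305 - 93/4) = 1/(-1313/4) = -4/1313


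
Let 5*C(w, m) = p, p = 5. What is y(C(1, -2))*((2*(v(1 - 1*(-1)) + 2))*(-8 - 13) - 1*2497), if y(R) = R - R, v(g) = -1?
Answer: 0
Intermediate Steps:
C(w, m) = 1 (C(w, m) = (⅕)*5 = 1)
y(R) = 0
y(C(1, -2))*((2*(v(1 - 1*(-1)) + 2))*(-8 - 13) - 1*2497) = 0*((2*(-1 + 2))*(-8 - 13) - 1*2497) = 0*((2*1)*(-21) - 2497) = 0*(2*(-21) - 2497) = 0*(-42 - 2497) = 0*(-2539) = 0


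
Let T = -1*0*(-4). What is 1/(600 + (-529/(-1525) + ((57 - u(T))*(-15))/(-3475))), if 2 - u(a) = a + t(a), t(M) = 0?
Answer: 211975/127308856 ≈ 0.0016650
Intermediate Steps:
T = 0 (T = 0*(-4) = 0)
u(a) = 2 - a (u(a) = 2 - (a + 0) = 2 - a)
1/(600 + (-529/(-1525) + ((57 - u(T))*(-15))/(-3475))) = 1/(600 + (-529/(-1525) + ((57 - (2 - 1*0))*(-15))/(-3475))) = 1/(600 + (-529*(-1/1525) + ((57 - (2 + 0))*(-15))*(-1/3475))) = 1/(600 + (529/1525 + ((57 - 1*2)*(-15))*(-1/3475))) = 1/(600 + (529/1525 + ((57 - 2)*(-15))*(-1/3475))) = 1/(600 + (529/1525 + (55*(-15))*(-1/3475))) = 1/(600 + (529/1525 - 825*(-1/3475))) = 1/(600 + (529/1525 + 33/139)) = 1/(600 + 123856/211975) = 1/(127308856/211975) = 211975/127308856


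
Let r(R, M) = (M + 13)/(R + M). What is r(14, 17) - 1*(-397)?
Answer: 12337/31 ≈ 397.97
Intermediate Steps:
r(R, M) = (13 + M)/(M + R)
r(14, 17) - 1*(-397) = (13 + 17)/(17 + 14) - 1*(-397) = 30/31 + 397 = 12337/31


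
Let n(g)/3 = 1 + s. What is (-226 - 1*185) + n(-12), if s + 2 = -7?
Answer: -435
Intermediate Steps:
s = -9 (s = -2 - 7 = -9)
n(g) = -24 (n(g) = 3*(1 - 9) = 3*(-8) = -24)
(-226 - 1*185) + n(-12) = (-226 - 1*185) - 24 = (-226 - 185) - 24 = -411 - 24 = -435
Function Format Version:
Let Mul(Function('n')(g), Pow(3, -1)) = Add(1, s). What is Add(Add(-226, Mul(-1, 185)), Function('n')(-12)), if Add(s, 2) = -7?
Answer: -435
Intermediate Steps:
s = -9 (s = Add(-2, -7) = -9)
Function('n')(g) = -24 (Function('n')(g) = Mul(3, Add(1, -9)) = Mul(3, -8) = -24)
Add(Add(-226, Mul(-1, 185)), Function('n')(-12)) = Add(Add(-226, Mul(-1, 185)), -24) = Add(Add(-226, -185), -24) = Add(-411, -24) = -435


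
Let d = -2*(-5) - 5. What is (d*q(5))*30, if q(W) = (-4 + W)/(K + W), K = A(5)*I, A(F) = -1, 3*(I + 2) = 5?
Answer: 225/8 ≈ 28.125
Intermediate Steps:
I = -⅓ (I = -2 + (⅓)*5 = -2 + 5/3 = -⅓ ≈ -0.33333)
d = 5 (d = 10 - 5 = 5)
K = ⅓ (K = -1*(-⅓) = ⅓ ≈ 0.33333)
q(W) = (-4 + W)/(⅓ + W)
(d*q(5))*30 = (5*(3*(-4 + 5)/(1 + 3*5)))*30 = (5*(3*1/(1 + 15)))*30 = (5*(3*1/16))*30 = (5*(3*(1/16)*1))*30 = (5*(3/16))*30 = (15/16)*30 = 225/8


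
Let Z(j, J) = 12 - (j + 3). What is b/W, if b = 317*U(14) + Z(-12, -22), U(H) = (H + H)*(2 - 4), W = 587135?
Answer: -17731/587135 ≈ -0.030199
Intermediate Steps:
Z(j, J) = 9 - j (Z(j, J) = 12 - (3 + j) = 12 + (-3 - j) = 9 - j)
U(H) = -4*H (U(H) = (2*H)*(-2) = -4*H)
b = -17731 (b = 317*(-4*14) + (9 - 1*(-12)) = 317*(-56) + (9 + 12) = -17752 + 21 = -17731)
b/W = -17731/587135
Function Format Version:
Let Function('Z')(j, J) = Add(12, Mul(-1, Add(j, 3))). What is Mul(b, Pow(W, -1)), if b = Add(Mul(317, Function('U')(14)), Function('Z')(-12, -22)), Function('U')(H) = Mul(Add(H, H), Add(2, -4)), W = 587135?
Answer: Rational(-17731, 587135) ≈ -0.030199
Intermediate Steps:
Function('Z')(j, J) = Add(9, Mul(-1, j)) (Function('Z')(j, J) = Add(12, Mul(-1, Add(3, j))) = Add(12, Add(-3, Mul(-1, j))) = Add(9, Mul(-1, j)))
Function('U')(H) = Mul(-4, H) (Function('U')(H) = Mul(Mul(2, H), -2) = Mul(-4, H))
b = -17731 (b = Add(Mul(317, Mul(-4, 14)), Add(9, Mul(-1, -12))) = Add(Mul(317, -56), Add(9, 12)) = Add(-17752, 21) = -17731)
Mul(b, Pow(W, -1)) = Mul(-17731, Pow(587135, -1)) = Mul(-17731, Rational(1, 587135)) = Rational(-17731, 587135)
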